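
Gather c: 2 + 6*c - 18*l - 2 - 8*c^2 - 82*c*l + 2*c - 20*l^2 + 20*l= -8*c^2 + c*(8 - 82*l) - 20*l^2 + 2*l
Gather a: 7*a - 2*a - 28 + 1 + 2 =5*a - 25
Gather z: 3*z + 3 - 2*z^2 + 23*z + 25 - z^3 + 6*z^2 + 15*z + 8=-z^3 + 4*z^2 + 41*z + 36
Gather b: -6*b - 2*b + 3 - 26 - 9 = -8*b - 32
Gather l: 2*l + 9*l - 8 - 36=11*l - 44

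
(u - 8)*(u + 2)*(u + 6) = u^3 - 52*u - 96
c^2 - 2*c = c*(c - 2)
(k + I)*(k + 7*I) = k^2 + 8*I*k - 7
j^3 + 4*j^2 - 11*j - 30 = (j - 3)*(j + 2)*(j + 5)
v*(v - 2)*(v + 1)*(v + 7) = v^4 + 6*v^3 - 9*v^2 - 14*v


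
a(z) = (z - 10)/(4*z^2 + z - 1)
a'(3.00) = 0.15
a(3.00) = -0.18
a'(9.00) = 0.00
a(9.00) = 0.00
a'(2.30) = 0.34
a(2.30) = -0.34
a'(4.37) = 0.04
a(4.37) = -0.07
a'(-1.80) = -1.43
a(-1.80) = -1.16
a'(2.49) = 0.27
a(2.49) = -0.29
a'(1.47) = 1.42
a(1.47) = -0.94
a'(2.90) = 0.16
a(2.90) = -0.20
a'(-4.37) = -0.08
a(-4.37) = -0.20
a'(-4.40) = -0.08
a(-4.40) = -0.20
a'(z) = (-8*z - 1)*(z - 10)/(4*z^2 + z - 1)^2 + 1/(4*z^2 + z - 1)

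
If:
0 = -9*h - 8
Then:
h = -8/9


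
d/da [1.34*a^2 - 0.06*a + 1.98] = 2.68*a - 0.06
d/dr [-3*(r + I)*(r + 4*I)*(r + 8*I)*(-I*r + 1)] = 12*I*r^3 - 126*r^2 - 342*I*r + 228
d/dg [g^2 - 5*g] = 2*g - 5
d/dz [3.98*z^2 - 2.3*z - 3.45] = 7.96*z - 2.3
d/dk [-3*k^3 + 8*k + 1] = 8 - 9*k^2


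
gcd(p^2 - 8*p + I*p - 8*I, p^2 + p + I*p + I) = p + I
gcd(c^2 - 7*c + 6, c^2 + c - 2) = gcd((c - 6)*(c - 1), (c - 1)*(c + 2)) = c - 1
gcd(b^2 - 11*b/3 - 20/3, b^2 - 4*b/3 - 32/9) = b + 4/3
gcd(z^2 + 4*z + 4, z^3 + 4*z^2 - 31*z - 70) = z + 2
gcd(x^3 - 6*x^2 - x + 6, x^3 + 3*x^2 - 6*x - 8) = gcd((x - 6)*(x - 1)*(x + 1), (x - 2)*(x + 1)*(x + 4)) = x + 1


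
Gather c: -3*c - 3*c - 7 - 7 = -6*c - 14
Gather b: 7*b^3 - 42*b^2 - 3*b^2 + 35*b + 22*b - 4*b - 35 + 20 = 7*b^3 - 45*b^2 + 53*b - 15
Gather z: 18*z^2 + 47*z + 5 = 18*z^2 + 47*z + 5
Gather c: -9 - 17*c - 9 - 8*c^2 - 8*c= -8*c^2 - 25*c - 18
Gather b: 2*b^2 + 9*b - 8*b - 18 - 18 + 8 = 2*b^2 + b - 28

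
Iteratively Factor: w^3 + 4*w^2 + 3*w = (w)*(w^2 + 4*w + 3) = w*(w + 1)*(w + 3)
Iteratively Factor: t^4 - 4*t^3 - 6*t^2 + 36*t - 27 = (t + 3)*(t^3 - 7*t^2 + 15*t - 9) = (t - 1)*(t + 3)*(t^2 - 6*t + 9) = (t - 3)*(t - 1)*(t + 3)*(t - 3)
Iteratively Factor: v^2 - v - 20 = (v - 5)*(v + 4)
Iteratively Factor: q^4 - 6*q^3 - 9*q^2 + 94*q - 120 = (q - 2)*(q^3 - 4*q^2 - 17*q + 60) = (q - 5)*(q - 2)*(q^2 + q - 12) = (q - 5)*(q - 3)*(q - 2)*(q + 4)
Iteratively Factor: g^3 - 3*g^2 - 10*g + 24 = (g - 2)*(g^2 - g - 12) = (g - 2)*(g + 3)*(g - 4)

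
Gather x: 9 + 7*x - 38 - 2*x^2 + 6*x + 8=-2*x^2 + 13*x - 21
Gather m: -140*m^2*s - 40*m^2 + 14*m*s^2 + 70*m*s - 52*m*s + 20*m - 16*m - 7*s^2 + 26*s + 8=m^2*(-140*s - 40) + m*(14*s^2 + 18*s + 4) - 7*s^2 + 26*s + 8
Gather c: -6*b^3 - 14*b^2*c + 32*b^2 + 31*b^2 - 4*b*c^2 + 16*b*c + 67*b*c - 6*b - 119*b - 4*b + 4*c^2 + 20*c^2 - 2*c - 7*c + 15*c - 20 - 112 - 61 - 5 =-6*b^3 + 63*b^2 - 129*b + c^2*(24 - 4*b) + c*(-14*b^2 + 83*b + 6) - 198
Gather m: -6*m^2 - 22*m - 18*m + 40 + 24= -6*m^2 - 40*m + 64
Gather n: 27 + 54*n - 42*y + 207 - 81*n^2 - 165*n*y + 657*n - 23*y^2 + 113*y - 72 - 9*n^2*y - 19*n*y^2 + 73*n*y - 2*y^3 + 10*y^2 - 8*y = n^2*(-9*y - 81) + n*(-19*y^2 - 92*y + 711) - 2*y^3 - 13*y^2 + 63*y + 162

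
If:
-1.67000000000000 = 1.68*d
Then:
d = -0.99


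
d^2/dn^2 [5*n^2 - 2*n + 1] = 10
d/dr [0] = 0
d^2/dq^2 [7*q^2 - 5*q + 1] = 14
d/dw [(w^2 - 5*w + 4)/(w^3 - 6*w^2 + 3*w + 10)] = (-w^4 + 10*w^3 - 39*w^2 + 68*w - 62)/(w^6 - 12*w^5 + 42*w^4 - 16*w^3 - 111*w^2 + 60*w + 100)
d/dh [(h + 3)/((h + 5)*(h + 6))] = (-h^2 - 6*h - 3)/(h^4 + 22*h^3 + 181*h^2 + 660*h + 900)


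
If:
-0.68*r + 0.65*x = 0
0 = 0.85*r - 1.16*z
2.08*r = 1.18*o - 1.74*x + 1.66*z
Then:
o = 3.10404478871079*z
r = 1.36470588235294*z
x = 1.42769230769231*z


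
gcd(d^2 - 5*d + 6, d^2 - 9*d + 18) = d - 3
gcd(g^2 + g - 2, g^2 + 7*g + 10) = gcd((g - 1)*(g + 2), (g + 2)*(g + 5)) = g + 2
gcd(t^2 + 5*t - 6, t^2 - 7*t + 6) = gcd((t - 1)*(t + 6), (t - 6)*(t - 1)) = t - 1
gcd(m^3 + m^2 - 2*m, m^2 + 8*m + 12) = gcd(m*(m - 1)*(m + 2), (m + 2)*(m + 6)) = m + 2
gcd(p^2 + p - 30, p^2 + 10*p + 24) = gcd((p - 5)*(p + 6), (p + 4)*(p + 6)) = p + 6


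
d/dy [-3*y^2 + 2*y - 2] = 2 - 6*y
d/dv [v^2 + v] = 2*v + 1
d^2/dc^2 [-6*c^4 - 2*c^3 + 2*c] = 12*c*(-6*c - 1)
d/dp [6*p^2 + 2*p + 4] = 12*p + 2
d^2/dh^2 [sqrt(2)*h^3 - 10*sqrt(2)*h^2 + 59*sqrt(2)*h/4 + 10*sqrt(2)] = sqrt(2)*(6*h - 20)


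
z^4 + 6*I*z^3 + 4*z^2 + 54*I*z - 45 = (z - 3*I)*(z + I)*(z + 3*I)*(z + 5*I)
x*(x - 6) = x^2 - 6*x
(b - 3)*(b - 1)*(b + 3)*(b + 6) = b^4 + 5*b^3 - 15*b^2 - 45*b + 54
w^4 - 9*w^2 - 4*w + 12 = (w - 3)*(w - 1)*(w + 2)^2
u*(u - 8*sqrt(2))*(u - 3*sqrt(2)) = u^3 - 11*sqrt(2)*u^2 + 48*u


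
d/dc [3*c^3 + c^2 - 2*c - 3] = 9*c^2 + 2*c - 2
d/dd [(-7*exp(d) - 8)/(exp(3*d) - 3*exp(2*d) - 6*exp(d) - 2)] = (14*exp(3*d) + 3*exp(2*d) - 48*exp(d) - 34)*exp(d)/(exp(6*d) - 6*exp(5*d) - 3*exp(4*d) + 32*exp(3*d) + 48*exp(2*d) + 24*exp(d) + 4)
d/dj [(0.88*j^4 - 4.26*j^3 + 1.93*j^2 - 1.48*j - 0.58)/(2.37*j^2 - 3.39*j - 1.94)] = (4.1712*j^5 - 19.0458*j^4 + 22.054*j^3 + 21.7581*j^2 - 4.7392*j + 0.905)/(5.6169*j^4 - 16.0686*j^3 + 2.2965*j^2 + 13.1532*j + 3.7636)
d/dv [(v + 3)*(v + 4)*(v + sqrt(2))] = 3*v^2 + 2*sqrt(2)*v + 14*v + 7*sqrt(2) + 12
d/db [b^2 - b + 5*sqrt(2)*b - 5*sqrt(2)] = 2*b - 1 + 5*sqrt(2)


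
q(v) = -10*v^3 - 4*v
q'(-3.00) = -274.00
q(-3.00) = 282.00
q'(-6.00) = -1084.00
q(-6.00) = 2184.00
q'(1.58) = -78.89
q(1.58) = -45.76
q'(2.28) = -159.95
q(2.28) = -127.64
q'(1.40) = -62.80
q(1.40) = -33.04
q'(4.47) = -603.43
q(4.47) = -911.03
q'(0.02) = -4.01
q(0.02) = -0.08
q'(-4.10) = -508.30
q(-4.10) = 705.61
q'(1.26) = -51.63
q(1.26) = -25.04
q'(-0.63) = -15.91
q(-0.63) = 5.02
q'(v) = -30*v^2 - 4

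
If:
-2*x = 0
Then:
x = 0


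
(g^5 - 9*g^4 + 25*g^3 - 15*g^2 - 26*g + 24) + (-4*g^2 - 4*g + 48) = g^5 - 9*g^4 + 25*g^3 - 19*g^2 - 30*g + 72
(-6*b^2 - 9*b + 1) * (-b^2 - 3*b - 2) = 6*b^4 + 27*b^3 + 38*b^2 + 15*b - 2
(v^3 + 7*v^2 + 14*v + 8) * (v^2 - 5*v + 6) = v^5 + 2*v^4 - 15*v^3 - 20*v^2 + 44*v + 48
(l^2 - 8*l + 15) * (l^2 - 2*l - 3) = l^4 - 10*l^3 + 28*l^2 - 6*l - 45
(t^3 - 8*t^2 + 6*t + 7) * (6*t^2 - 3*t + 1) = 6*t^5 - 51*t^4 + 61*t^3 + 16*t^2 - 15*t + 7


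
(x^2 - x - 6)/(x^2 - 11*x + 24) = (x + 2)/(x - 8)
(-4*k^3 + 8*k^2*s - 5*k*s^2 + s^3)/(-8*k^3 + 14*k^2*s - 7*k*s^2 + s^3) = (-2*k + s)/(-4*k + s)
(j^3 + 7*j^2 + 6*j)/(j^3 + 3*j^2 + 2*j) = (j + 6)/(j + 2)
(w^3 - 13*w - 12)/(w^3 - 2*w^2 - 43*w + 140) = (w^2 + 4*w + 3)/(w^2 + 2*w - 35)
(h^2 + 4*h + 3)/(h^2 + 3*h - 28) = (h^2 + 4*h + 3)/(h^2 + 3*h - 28)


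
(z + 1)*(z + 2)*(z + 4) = z^3 + 7*z^2 + 14*z + 8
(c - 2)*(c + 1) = c^2 - c - 2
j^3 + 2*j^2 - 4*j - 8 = (j - 2)*(j + 2)^2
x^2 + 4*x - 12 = (x - 2)*(x + 6)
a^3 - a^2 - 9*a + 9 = (a - 3)*(a - 1)*(a + 3)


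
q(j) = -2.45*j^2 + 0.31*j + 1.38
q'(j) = 0.31 - 4.9*j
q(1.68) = -5.01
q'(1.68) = -7.92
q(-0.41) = 0.84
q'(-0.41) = 2.32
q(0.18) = 1.36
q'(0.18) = -0.57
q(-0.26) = 1.13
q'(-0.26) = 1.58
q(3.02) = -20.03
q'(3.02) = -14.49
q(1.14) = -1.45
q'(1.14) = -5.28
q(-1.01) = -1.43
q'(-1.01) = 5.26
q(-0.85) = -0.65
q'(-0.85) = 4.48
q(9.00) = -194.28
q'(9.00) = -43.79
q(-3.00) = -21.60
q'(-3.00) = 15.01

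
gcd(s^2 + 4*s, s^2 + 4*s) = s^2 + 4*s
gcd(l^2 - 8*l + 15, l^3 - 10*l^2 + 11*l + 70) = l - 5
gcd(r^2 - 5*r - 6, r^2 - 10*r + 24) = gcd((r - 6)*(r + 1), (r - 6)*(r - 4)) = r - 6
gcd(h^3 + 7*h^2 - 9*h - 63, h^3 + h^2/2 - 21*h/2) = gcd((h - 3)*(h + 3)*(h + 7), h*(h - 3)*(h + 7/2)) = h - 3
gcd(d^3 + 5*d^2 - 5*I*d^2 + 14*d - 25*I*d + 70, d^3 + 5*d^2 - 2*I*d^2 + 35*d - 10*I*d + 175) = d^2 + d*(5 - 7*I) - 35*I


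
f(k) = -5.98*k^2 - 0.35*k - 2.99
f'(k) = -11.96*k - 0.35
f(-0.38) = -3.72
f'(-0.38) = 4.19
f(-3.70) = -83.56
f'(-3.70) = 43.90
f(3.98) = -99.11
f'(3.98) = -47.95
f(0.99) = -9.20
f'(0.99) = -12.19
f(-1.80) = -21.74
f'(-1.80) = 21.18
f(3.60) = -81.75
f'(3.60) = -43.41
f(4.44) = -122.43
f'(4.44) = -53.45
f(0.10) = -3.08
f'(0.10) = -1.55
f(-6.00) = -216.17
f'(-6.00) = 71.41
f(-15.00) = -1343.24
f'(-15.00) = 179.05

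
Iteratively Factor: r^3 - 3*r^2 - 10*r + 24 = (r - 4)*(r^2 + r - 6) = (r - 4)*(r - 2)*(r + 3)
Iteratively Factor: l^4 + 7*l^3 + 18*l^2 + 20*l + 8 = (l + 2)*(l^3 + 5*l^2 + 8*l + 4) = (l + 2)^2*(l^2 + 3*l + 2) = (l + 2)^3*(l + 1)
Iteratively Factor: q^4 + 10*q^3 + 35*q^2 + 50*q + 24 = (q + 1)*(q^3 + 9*q^2 + 26*q + 24) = (q + 1)*(q + 4)*(q^2 + 5*q + 6) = (q + 1)*(q + 3)*(q + 4)*(q + 2)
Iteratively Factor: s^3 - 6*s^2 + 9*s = (s - 3)*(s^2 - 3*s) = (s - 3)^2*(s)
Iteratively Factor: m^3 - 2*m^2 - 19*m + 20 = (m - 1)*(m^2 - m - 20) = (m - 5)*(m - 1)*(m + 4)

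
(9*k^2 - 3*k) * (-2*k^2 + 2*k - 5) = -18*k^4 + 24*k^3 - 51*k^2 + 15*k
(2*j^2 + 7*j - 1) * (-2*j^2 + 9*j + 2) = -4*j^4 + 4*j^3 + 69*j^2 + 5*j - 2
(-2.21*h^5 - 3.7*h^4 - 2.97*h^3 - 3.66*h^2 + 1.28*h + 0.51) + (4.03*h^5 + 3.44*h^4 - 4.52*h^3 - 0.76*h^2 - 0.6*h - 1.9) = 1.82*h^5 - 0.26*h^4 - 7.49*h^3 - 4.42*h^2 + 0.68*h - 1.39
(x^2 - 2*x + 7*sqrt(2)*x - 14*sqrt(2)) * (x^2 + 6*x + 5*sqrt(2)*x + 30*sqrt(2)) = x^4 + 4*x^3 + 12*sqrt(2)*x^3 + 58*x^2 + 48*sqrt(2)*x^2 - 144*sqrt(2)*x + 280*x - 840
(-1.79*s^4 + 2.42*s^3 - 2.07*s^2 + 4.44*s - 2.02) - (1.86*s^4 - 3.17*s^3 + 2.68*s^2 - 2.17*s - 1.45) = -3.65*s^4 + 5.59*s^3 - 4.75*s^2 + 6.61*s - 0.57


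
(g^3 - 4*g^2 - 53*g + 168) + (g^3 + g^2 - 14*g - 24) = 2*g^3 - 3*g^2 - 67*g + 144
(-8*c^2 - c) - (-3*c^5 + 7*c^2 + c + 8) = 3*c^5 - 15*c^2 - 2*c - 8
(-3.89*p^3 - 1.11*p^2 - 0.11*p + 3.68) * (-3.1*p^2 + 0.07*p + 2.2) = 12.059*p^5 + 3.1687*p^4 - 8.2947*p^3 - 13.8577*p^2 + 0.0156*p + 8.096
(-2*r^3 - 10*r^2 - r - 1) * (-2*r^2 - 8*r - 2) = 4*r^5 + 36*r^4 + 86*r^3 + 30*r^2 + 10*r + 2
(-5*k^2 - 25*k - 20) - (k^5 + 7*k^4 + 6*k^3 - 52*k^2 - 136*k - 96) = -k^5 - 7*k^4 - 6*k^3 + 47*k^2 + 111*k + 76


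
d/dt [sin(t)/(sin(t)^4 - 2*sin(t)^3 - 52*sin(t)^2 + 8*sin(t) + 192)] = (-3*sin(t)^4 + 4*sin(t)^3 + 52*sin(t)^2 + 192)*cos(t)/((sin(t) - 8)^2*(sin(t) - 2)^2*(sin(t) + 2)^2*(sin(t) + 6)^2)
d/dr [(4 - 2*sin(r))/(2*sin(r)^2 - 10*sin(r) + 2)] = (sin(r)^2 - 4*sin(r) + 9)*cos(r)/(sin(r)^2 - 5*sin(r) + 1)^2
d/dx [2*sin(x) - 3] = 2*cos(x)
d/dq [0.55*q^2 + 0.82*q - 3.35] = 1.1*q + 0.82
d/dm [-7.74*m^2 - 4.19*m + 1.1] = -15.48*m - 4.19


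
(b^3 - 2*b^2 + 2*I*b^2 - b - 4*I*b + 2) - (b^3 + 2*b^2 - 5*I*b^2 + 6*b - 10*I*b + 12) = -4*b^2 + 7*I*b^2 - 7*b + 6*I*b - 10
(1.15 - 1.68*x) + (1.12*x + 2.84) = 3.99 - 0.56*x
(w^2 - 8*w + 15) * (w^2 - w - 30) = w^4 - 9*w^3 - 7*w^2 + 225*w - 450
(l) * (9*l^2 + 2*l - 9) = 9*l^3 + 2*l^2 - 9*l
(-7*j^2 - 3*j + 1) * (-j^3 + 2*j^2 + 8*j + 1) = 7*j^5 - 11*j^4 - 63*j^3 - 29*j^2 + 5*j + 1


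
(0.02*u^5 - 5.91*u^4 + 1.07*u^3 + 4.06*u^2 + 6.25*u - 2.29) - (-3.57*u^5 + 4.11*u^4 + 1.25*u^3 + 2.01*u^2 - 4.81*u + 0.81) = 3.59*u^5 - 10.02*u^4 - 0.18*u^3 + 2.05*u^2 + 11.06*u - 3.1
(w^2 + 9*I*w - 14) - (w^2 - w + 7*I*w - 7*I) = w + 2*I*w - 14 + 7*I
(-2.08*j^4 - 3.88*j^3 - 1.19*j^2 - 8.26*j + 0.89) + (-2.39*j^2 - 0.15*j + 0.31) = -2.08*j^4 - 3.88*j^3 - 3.58*j^2 - 8.41*j + 1.2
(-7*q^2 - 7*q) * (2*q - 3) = -14*q^3 + 7*q^2 + 21*q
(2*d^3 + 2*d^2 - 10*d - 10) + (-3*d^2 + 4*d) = 2*d^3 - d^2 - 6*d - 10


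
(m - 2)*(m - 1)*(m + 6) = m^3 + 3*m^2 - 16*m + 12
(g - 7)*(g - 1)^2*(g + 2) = g^4 - 7*g^3 - 3*g^2 + 23*g - 14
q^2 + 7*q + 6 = (q + 1)*(q + 6)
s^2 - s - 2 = (s - 2)*(s + 1)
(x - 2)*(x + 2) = x^2 - 4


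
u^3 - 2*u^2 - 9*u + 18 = (u - 3)*(u - 2)*(u + 3)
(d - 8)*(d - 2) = d^2 - 10*d + 16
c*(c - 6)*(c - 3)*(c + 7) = c^4 - 2*c^3 - 45*c^2 + 126*c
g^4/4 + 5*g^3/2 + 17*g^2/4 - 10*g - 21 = (g/4 + 1/2)*(g - 2)*(g + 3)*(g + 7)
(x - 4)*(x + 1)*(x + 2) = x^3 - x^2 - 10*x - 8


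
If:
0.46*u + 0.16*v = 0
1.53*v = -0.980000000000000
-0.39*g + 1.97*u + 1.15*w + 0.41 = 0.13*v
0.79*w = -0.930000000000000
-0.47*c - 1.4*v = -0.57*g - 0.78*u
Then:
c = 0.97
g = -1.08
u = 0.22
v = -0.64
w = -1.18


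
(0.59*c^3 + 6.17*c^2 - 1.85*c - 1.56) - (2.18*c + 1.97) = 0.59*c^3 + 6.17*c^2 - 4.03*c - 3.53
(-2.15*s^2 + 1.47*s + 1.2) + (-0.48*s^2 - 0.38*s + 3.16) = -2.63*s^2 + 1.09*s + 4.36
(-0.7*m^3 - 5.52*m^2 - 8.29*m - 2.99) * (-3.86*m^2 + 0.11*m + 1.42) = 2.702*m^5 + 21.2302*m^4 + 30.3982*m^3 + 2.7911*m^2 - 12.1007*m - 4.2458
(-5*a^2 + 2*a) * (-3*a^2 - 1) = 15*a^4 - 6*a^3 + 5*a^2 - 2*a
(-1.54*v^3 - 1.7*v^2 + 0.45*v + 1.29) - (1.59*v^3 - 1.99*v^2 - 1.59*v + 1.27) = -3.13*v^3 + 0.29*v^2 + 2.04*v + 0.02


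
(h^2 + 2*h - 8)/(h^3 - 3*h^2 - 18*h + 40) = 1/(h - 5)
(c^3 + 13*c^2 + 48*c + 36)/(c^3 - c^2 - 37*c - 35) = (c^2 + 12*c + 36)/(c^2 - 2*c - 35)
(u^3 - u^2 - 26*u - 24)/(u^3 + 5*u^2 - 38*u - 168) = (u + 1)/(u + 7)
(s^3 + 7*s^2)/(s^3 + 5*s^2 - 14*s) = s/(s - 2)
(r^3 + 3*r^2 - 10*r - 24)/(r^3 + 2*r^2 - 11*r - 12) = (r + 2)/(r + 1)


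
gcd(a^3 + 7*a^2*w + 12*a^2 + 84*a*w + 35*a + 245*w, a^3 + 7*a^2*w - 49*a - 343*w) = a^2 + 7*a*w + 7*a + 49*w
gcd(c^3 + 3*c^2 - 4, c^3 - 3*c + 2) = c^2 + c - 2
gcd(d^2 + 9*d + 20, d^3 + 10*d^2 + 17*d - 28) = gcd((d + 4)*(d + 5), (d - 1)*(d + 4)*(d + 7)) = d + 4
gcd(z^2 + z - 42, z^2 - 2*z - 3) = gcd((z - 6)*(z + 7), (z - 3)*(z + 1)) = 1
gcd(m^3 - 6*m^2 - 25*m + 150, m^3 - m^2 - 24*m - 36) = m - 6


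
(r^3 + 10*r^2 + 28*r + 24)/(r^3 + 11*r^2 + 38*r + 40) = (r^2 + 8*r + 12)/(r^2 + 9*r + 20)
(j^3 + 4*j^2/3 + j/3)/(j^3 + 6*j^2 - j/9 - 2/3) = 3*j*(j + 1)/(3*j^2 + 17*j - 6)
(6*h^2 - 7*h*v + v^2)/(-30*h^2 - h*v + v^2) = (-h + v)/(5*h + v)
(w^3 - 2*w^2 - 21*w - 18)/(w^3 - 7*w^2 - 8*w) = (w^2 - 3*w - 18)/(w*(w - 8))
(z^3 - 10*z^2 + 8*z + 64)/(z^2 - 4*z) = z - 6 - 16/z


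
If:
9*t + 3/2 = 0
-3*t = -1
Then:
No Solution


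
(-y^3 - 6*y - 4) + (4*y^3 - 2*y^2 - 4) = 3*y^3 - 2*y^2 - 6*y - 8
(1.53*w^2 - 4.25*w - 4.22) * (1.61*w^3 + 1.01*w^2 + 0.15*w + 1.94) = 2.4633*w^5 - 5.2972*w^4 - 10.8572*w^3 - 1.9315*w^2 - 8.878*w - 8.1868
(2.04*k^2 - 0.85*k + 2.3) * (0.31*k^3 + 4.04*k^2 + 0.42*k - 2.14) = 0.6324*k^5 + 7.9781*k^4 - 1.8642*k^3 + 4.5694*k^2 + 2.785*k - 4.922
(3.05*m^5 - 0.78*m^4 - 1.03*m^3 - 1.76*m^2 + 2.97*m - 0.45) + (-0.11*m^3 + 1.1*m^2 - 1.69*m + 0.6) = 3.05*m^5 - 0.78*m^4 - 1.14*m^3 - 0.66*m^2 + 1.28*m + 0.15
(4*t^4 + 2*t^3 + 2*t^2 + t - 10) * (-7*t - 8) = -28*t^5 - 46*t^4 - 30*t^3 - 23*t^2 + 62*t + 80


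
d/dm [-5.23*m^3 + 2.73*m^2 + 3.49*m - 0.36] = -15.69*m^2 + 5.46*m + 3.49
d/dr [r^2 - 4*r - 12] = 2*r - 4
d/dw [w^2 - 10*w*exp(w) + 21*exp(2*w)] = -10*w*exp(w) + 2*w + 42*exp(2*w) - 10*exp(w)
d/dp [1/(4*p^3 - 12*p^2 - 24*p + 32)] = 3*(-p^2 + 2*p + 2)/(4*(p^3 - 3*p^2 - 6*p + 8)^2)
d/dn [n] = 1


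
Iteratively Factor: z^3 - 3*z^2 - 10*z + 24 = (z - 4)*(z^2 + z - 6) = (z - 4)*(z + 3)*(z - 2)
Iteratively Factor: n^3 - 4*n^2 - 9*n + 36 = (n - 4)*(n^2 - 9) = (n - 4)*(n - 3)*(n + 3)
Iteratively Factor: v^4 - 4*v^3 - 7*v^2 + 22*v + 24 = (v - 4)*(v^3 - 7*v - 6) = (v - 4)*(v + 1)*(v^2 - v - 6) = (v - 4)*(v + 1)*(v + 2)*(v - 3)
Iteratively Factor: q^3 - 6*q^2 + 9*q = (q)*(q^2 - 6*q + 9) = q*(q - 3)*(q - 3)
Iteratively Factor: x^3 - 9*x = (x - 3)*(x^2 + 3*x) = x*(x - 3)*(x + 3)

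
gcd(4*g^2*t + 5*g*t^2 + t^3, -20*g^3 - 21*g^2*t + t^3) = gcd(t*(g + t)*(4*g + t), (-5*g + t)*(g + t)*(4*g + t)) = 4*g^2 + 5*g*t + t^2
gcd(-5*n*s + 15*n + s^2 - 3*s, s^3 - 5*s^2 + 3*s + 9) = s - 3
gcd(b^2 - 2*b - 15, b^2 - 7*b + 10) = b - 5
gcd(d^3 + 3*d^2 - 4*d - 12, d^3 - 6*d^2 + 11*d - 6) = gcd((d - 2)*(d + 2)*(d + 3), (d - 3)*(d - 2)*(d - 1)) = d - 2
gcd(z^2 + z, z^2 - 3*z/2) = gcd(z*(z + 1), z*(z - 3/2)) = z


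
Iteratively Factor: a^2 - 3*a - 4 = (a - 4)*(a + 1)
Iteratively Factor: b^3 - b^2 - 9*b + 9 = (b + 3)*(b^2 - 4*b + 3) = (b - 1)*(b + 3)*(b - 3)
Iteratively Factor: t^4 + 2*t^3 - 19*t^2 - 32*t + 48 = (t + 4)*(t^3 - 2*t^2 - 11*t + 12) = (t + 3)*(t + 4)*(t^2 - 5*t + 4) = (t - 1)*(t + 3)*(t + 4)*(t - 4)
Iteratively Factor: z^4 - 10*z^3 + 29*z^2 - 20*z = (z - 1)*(z^3 - 9*z^2 + 20*z) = (z - 4)*(z - 1)*(z^2 - 5*z) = z*(z - 4)*(z - 1)*(z - 5)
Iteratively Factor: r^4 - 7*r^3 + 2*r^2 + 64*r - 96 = (r - 4)*(r^3 - 3*r^2 - 10*r + 24) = (r - 4)*(r + 3)*(r^2 - 6*r + 8) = (r - 4)^2*(r + 3)*(r - 2)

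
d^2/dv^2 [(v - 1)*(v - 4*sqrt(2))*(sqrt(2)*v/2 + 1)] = 3*sqrt(2)*v - 6 - sqrt(2)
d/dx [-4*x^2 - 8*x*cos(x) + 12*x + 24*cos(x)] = 8*x*sin(x) - 8*x - 24*sin(x) - 8*cos(x) + 12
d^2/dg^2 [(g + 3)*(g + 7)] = 2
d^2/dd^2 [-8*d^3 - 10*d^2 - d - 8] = -48*d - 20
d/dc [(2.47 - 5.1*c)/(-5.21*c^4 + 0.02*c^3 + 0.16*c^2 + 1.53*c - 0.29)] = (-79.713*c^4 + 51.6788*c^3 + 0.6678*c^2 - 0.7904*c - 2.3001)/(27.1441*c^8 - 0.2084*c^7 - 1.6668*c^6 - 15.9362*c^5 + 3.1086*c^4 + 0.478*c^3 + 2.2481*c^2 - 0.8874*c + 0.0841)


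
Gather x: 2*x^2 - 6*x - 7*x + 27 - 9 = 2*x^2 - 13*x + 18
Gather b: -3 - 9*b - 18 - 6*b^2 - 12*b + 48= -6*b^2 - 21*b + 27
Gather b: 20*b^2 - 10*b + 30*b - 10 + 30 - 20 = 20*b^2 + 20*b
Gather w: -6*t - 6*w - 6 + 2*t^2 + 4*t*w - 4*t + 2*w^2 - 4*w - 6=2*t^2 - 10*t + 2*w^2 + w*(4*t - 10) - 12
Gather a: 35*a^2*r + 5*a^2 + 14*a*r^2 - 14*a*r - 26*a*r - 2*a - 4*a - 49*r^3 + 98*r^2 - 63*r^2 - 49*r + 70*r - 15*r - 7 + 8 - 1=a^2*(35*r + 5) + a*(14*r^2 - 40*r - 6) - 49*r^3 + 35*r^2 + 6*r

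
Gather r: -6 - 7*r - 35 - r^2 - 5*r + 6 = -r^2 - 12*r - 35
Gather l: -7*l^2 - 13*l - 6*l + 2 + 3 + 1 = -7*l^2 - 19*l + 6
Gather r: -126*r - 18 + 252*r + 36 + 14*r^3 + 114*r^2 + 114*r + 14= 14*r^3 + 114*r^2 + 240*r + 32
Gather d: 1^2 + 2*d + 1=2*d + 2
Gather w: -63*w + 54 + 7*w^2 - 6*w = 7*w^2 - 69*w + 54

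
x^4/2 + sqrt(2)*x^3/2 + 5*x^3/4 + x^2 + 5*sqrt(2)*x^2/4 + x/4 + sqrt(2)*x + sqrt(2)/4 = (x/2 + 1/2)*(x + 1/2)*(x + 1)*(x + sqrt(2))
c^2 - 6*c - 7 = (c - 7)*(c + 1)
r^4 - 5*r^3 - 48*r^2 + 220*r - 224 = (r - 8)*(r - 2)^2*(r + 7)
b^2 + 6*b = b*(b + 6)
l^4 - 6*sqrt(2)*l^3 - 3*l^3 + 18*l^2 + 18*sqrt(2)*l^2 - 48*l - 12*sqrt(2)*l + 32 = (l - 2)*(l - 1)*(l - 4*sqrt(2))*(l - 2*sqrt(2))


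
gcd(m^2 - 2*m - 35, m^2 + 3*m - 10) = m + 5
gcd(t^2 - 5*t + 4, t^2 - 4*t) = t - 4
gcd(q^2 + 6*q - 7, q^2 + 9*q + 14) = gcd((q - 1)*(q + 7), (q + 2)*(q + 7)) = q + 7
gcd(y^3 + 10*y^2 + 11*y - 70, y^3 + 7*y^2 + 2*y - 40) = y^2 + 3*y - 10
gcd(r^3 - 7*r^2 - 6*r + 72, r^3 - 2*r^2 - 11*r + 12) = r^2 - r - 12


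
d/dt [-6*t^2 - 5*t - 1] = -12*t - 5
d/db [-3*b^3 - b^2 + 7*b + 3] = -9*b^2 - 2*b + 7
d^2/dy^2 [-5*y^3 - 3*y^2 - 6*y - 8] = -30*y - 6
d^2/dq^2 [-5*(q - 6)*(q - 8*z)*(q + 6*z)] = -30*q + 20*z + 60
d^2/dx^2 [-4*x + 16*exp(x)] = 16*exp(x)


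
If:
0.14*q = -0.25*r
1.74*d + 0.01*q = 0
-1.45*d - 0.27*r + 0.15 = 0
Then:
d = 0.01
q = -0.94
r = 0.53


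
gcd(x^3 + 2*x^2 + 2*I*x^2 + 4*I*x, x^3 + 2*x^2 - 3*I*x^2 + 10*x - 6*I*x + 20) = x^2 + x*(2 + 2*I) + 4*I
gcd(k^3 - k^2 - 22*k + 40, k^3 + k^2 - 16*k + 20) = k^2 + 3*k - 10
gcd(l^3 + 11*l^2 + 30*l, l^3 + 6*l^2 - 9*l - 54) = l + 6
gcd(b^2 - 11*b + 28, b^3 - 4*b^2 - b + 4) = b - 4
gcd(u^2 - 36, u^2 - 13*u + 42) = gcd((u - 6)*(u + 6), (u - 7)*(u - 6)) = u - 6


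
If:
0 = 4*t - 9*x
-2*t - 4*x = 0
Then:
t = 0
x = 0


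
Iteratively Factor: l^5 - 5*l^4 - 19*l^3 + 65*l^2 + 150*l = (l + 3)*(l^4 - 8*l^3 + 5*l^2 + 50*l) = l*(l + 3)*(l^3 - 8*l^2 + 5*l + 50) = l*(l - 5)*(l + 3)*(l^2 - 3*l - 10) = l*(l - 5)^2*(l + 3)*(l + 2)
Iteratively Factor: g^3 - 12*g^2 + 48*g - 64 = (g - 4)*(g^2 - 8*g + 16) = (g - 4)^2*(g - 4)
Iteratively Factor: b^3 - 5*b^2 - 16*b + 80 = (b - 4)*(b^2 - b - 20) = (b - 5)*(b - 4)*(b + 4)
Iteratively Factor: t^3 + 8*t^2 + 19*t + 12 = (t + 3)*(t^2 + 5*t + 4) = (t + 3)*(t + 4)*(t + 1)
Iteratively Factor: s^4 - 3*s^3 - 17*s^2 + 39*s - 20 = (s + 4)*(s^3 - 7*s^2 + 11*s - 5) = (s - 5)*(s + 4)*(s^2 - 2*s + 1) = (s - 5)*(s - 1)*(s + 4)*(s - 1)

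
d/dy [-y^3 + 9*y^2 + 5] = 3*y*(6 - y)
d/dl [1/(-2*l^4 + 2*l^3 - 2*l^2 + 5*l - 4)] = (8*l^3 - 6*l^2 + 4*l - 5)/(2*l^4 - 2*l^3 + 2*l^2 - 5*l + 4)^2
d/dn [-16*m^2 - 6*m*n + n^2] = -6*m + 2*n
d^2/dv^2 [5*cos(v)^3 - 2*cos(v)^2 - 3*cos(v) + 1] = -3*cos(v)/4 + 4*cos(2*v) - 45*cos(3*v)/4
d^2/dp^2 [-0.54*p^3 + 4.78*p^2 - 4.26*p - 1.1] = 9.56 - 3.24*p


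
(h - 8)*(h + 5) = h^2 - 3*h - 40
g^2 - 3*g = g*(g - 3)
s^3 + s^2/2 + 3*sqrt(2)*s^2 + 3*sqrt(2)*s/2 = s*(s + 1/2)*(s + 3*sqrt(2))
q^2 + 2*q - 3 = (q - 1)*(q + 3)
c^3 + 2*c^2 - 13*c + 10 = (c - 2)*(c - 1)*(c + 5)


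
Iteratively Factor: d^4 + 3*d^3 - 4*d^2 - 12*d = (d - 2)*(d^3 + 5*d^2 + 6*d) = (d - 2)*(d + 2)*(d^2 + 3*d) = d*(d - 2)*(d + 2)*(d + 3)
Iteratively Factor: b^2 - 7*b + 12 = (b - 3)*(b - 4)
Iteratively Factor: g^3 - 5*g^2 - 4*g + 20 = (g + 2)*(g^2 - 7*g + 10) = (g - 2)*(g + 2)*(g - 5)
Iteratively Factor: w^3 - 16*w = (w + 4)*(w^2 - 4*w) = w*(w + 4)*(w - 4)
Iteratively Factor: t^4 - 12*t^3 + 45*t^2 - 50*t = (t)*(t^3 - 12*t^2 + 45*t - 50) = t*(t - 5)*(t^2 - 7*t + 10) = t*(t - 5)^2*(t - 2)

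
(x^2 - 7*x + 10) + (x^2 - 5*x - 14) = 2*x^2 - 12*x - 4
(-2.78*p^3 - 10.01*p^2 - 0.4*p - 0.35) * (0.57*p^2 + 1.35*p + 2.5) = -1.5846*p^5 - 9.4587*p^4 - 20.6915*p^3 - 25.7645*p^2 - 1.4725*p - 0.875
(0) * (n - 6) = 0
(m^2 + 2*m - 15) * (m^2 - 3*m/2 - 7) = m^4 + m^3/2 - 25*m^2 + 17*m/2 + 105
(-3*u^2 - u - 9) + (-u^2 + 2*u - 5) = -4*u^2 + u - 14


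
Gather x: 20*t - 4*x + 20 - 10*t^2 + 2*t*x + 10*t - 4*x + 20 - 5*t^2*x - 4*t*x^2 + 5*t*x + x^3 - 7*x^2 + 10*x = -10*t^2 + 30*t + x^3 + x^2*(-4*t - 7) + x*(-5*t^2 + 7*t + 2) + 40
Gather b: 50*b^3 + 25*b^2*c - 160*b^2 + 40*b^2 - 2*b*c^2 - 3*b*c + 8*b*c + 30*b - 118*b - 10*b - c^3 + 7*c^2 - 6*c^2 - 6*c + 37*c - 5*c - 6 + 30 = 50*b^3 + b^2*(25*c - 120) + b*(-2*c^2 + 5*c - 98) - c^3 + c^2 + 26*c + 24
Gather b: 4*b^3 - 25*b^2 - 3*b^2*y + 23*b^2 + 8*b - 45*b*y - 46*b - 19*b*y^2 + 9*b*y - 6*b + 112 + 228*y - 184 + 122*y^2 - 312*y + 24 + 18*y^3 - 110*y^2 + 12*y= 4*b^3 + b^2*(-3*y - 2) + b*(-19*y^2 - 36*y - 44) + 18*y^3 + 12*y^2 - 72*y - 48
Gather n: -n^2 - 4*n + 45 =-n^2 - 4*n + 45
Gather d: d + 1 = d + 1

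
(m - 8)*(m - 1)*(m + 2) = m^3 - 7*m^2 - 10*m + 16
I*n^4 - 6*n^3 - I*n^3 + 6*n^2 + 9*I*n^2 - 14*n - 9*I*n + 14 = (n - 2*I)*(n + I)*(n + 7*I)*(I*n - I)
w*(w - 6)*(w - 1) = w^3 - 7*w^2 + 6*w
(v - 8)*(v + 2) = v^2 - 6*v - 16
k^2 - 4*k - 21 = (k - 7)*(k + 3)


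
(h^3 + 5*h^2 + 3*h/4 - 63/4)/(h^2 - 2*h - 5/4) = (-4*h^3 - 20*h^2 - 3*h + 63)/(-4*h^2 + 8*h + 5)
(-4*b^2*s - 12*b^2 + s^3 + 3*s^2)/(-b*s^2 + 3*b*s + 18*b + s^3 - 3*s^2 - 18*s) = (-4*b^2 + s^2)/(-b*s + 6*b + s^2 - 6*s)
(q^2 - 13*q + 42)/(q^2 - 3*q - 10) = (-q^2 + 13*q - 42)/(-q^2 + 3*q + 10)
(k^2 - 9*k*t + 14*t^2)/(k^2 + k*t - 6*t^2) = (k - 7*t)/(k + 3*t)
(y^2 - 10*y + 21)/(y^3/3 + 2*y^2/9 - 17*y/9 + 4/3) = 9*(y^2 - 10*y + 21)/(3*y^3 + 2*y^2 - 17*y + 12)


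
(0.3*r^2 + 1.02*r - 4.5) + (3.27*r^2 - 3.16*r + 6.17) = 3.57*r^2 - 2.14*r + 1.67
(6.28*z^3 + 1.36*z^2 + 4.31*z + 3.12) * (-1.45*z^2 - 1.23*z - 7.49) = -9.106*z^5 - 9.6964*z^4 - 54.9595*z^3 - 20.0117*z^2 - 36.1195*z - 23.3688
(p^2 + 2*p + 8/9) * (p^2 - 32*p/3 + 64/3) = p^4 - 26*p^3/3 + 8*p^2/9 + 896*p/27 + 512/27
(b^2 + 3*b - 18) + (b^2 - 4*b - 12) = 2*b^2 - b - 30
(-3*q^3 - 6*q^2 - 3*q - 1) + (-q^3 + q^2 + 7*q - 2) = -4*q^3 - 5*q^2 + 4*q - 3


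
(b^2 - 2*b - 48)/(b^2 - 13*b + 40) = (b + 6)/(b - 5)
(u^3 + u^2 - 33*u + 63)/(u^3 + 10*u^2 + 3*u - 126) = (u - 3)/(u + 6)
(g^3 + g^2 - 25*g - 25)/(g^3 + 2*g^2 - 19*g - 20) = (g - 5)/(g - 4)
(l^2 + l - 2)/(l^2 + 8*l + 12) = (l - 1)/(l + 6)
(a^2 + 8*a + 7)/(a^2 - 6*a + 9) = (a^2 + 8*a + 7)/(a^2 - 6*a + 9)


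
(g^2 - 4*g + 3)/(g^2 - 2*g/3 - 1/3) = 3*(g - 3)/(3*g + 1)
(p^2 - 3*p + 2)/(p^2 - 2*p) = (p - 1)/p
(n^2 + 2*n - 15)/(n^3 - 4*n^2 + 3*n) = (n + 5)/(n*(n - 1))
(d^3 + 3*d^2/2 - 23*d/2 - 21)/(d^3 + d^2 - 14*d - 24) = (d - 7/2)/(d - 4)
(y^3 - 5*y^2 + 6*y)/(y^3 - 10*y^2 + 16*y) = (y - 3)/(y - 8)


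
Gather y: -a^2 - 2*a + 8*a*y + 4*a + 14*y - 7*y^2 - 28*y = -a^2 + 2*a - 7*y^2 + y*(8*a - 14)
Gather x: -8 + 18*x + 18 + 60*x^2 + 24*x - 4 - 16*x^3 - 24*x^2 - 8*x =-16*x^3 + 36*x^2 + 34*x + 6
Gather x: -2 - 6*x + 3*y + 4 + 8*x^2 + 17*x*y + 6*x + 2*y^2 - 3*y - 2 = 8*x^2 + 17*x*y + 2*y^2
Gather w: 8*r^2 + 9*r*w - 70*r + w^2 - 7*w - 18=8*r^2 - 70*r + w^2 + w*(9*r - 7) - 18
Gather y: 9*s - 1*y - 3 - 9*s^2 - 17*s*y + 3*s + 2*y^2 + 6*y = -9*s^2 + 12*s + 2*y^2 + y*(5 - 17*s) - 3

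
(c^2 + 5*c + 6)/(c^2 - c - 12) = (c + 2)/(c - 4)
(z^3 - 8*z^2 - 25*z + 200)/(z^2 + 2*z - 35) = (z^2 - 3*z - 40)/(z + 7)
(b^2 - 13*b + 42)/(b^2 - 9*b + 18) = (b - 7)/(b - 3)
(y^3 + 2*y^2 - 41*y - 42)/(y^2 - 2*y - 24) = (y^2 + 8*y + 7)/(y + 4)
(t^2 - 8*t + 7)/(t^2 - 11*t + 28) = (t - 1)/(t - 4)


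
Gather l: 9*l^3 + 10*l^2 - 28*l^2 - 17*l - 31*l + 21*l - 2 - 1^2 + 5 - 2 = 9*l^3 - 18*l^2 - 27*l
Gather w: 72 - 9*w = 72 - 9*w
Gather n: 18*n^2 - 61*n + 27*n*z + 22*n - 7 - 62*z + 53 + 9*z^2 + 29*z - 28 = 18*n^2 + n*(27*z - 39) + 9*z^2 - 33*z + 18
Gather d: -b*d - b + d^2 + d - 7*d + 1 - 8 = -b + d^2 + d*(-b - 6) - 7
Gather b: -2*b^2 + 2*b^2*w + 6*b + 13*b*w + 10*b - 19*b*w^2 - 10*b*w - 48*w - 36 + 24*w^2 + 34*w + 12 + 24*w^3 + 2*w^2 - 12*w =b^2*(2*w - 2) + b*(-19*w^2 + 3*w + 16) + 24*w^3 + 26*w^2 - 26*w - 24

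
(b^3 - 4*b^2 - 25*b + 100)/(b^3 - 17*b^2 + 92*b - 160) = (b + 5)/(b - 8)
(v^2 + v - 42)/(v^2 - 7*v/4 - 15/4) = 4*(-v^2 - v + 42)/(-4*v^2 + 7*v + 15)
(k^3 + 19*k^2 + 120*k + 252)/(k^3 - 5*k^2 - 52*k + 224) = (k^2 + 12*k + 36)/(k^2 - 12*k + 32)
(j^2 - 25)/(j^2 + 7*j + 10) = (j - 5)/(j + 2)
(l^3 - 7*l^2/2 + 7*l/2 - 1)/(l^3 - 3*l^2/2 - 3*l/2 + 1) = (l - 1)/(l + 1)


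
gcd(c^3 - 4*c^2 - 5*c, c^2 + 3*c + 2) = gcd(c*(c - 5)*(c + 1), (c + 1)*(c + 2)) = c + 1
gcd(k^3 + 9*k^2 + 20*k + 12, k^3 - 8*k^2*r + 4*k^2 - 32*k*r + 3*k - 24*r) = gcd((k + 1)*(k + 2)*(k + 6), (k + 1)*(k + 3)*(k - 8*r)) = k + 1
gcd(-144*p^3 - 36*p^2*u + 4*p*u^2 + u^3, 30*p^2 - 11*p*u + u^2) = 6*p - u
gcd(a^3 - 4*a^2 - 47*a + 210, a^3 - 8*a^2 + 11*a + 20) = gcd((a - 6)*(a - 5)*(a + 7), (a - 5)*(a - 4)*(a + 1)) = a - 5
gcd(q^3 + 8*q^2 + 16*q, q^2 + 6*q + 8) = q + 4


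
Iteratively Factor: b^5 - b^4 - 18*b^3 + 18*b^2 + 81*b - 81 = (b - 1)*(b^4 - 18*b^2 + 81) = (b - 1)*(b + 3)*(b^3 - 3*b^2 - 9*b + 27) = (b - 1)*(b + 3)^2*(b^2 - 6*b + 9) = (b - 3)*(b - 1)*(b + 3)^2*(b - 3)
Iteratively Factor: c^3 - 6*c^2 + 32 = (c - 4)*(c^2 - 2*c - 8) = (c - 4)^2*(c + 2)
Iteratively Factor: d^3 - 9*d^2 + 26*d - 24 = (d - 4)*(d^2 - 5*d + 6) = (d - 4)*(d - 3)*(d - 2)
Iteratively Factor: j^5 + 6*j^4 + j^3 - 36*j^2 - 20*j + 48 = (j + 4)*(j^4 + 2*j^3 - 7*j^2 - 8*j + 12) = (j - 2)*(j + 4)*(j^3 + 4*j^2 + j - 6) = (j - 2)*(j + 3)*(j + 4)*(j^2 + j - 2) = (j - 2)*(j - 1)*(j + 3)*(j + 4)*(j + 2)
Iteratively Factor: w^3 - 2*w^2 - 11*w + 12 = (w - 1)*(w^2 - w - 12) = (w - 1)*(w + 3)*(w - 4)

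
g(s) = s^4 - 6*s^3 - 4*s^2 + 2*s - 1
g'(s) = 4*s^3 - 18*s^2 - 8*s + 2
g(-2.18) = 60.38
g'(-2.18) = -107.54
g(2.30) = -62.58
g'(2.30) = -62.95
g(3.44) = -145.67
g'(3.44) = -75.69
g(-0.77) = -1.82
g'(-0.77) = -4.34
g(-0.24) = -1.62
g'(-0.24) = 2.83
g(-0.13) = -1.31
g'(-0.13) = 2.73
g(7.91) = 709.83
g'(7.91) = 792.15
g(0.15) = -0.81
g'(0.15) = 0.41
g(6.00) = -133.00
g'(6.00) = 170.00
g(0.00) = -1.00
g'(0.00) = 2.00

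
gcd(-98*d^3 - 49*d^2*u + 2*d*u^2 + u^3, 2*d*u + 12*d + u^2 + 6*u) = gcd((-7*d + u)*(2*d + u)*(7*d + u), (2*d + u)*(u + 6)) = 2*d + u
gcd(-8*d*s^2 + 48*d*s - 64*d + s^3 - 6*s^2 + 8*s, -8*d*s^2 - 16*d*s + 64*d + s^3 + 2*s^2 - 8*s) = -8*d*s + 16*d + s^2 - 2*s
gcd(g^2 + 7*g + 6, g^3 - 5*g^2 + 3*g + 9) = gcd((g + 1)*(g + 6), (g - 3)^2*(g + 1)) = g + 1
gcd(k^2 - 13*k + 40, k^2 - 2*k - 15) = k - 5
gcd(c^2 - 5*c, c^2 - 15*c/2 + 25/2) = c - 5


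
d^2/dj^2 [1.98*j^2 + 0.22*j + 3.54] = 3.96000000000000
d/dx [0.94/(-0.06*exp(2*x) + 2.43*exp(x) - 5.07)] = (0.1128*exp(x) - 2.2842)*exp(x)/(0.06*exp(2*x) - 2.43*exp(x) + 5.07)^2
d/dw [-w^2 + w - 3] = 1 - 2*w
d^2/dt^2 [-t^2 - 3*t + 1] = -2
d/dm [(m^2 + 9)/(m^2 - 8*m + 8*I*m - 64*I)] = 2*(m*(m^2 - 8*m + 8*I*m - 64*I) - (m^2 + 9)*(m - 4 + 4*I))/(m^2 - 8*m + 8*I*m - 64*I)^2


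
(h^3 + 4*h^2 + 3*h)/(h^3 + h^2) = (h + 3)/h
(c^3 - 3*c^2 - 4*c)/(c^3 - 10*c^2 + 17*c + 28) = c/(c - 7)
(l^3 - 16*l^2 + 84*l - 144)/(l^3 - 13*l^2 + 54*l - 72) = (l - 6)/(l - 3)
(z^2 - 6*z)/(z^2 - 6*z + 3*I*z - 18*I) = z/(z + 3*I)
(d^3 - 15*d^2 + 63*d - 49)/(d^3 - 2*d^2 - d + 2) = (d^2 - 14*d + 49)/(d^2 - d - 2)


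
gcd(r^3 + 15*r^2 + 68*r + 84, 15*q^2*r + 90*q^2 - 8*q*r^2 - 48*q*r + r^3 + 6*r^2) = r + 6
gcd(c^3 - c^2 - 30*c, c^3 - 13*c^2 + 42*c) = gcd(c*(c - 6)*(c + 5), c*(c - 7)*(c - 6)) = c^2 - 6*c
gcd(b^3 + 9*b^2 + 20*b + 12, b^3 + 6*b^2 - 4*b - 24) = b^2 + 8*b + 12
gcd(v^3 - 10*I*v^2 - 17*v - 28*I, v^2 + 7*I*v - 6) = v + I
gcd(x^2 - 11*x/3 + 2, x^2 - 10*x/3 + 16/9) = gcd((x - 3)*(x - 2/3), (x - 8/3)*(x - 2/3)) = x - 2/3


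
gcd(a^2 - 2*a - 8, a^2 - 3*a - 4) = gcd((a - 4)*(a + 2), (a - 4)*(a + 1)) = a - 4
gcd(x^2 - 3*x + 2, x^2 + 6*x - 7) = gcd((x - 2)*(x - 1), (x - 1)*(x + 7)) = x - 1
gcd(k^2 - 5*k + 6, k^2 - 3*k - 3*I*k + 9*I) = k - 3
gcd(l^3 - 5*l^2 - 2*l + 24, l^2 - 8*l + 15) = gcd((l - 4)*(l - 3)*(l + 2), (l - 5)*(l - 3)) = l - 3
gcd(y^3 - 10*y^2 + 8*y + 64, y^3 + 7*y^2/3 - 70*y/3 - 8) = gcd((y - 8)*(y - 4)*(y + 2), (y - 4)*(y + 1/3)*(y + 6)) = y - 4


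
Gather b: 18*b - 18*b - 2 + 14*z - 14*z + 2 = 0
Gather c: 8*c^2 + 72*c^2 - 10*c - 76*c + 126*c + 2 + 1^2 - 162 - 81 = 80*c^2 + 40*c - 240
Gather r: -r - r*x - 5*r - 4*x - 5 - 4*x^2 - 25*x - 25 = r*(-x - 6) - 4*x^2 - 29*x - 30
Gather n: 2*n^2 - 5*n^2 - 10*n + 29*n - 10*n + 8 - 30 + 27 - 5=-3*n^2 + 9*n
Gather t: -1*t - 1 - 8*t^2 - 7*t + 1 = -8*t^2 - 8*t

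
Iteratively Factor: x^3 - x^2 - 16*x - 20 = (x + 2)*(x^2 - 3*x - 10) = (x - 5)*(x + 2)*(x + 2)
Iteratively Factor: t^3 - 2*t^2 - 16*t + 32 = (t + 4)*(t^2 - 6*t + 8) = (t - 2)*(t + 4)*(t - 4)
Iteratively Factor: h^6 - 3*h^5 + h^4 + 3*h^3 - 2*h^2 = (h)*(h^5 - 3*h^4 + h^3 + 3*h^2 - 2*h) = h*(h - 1)*(h^4 - 2*h^3 - h^2 + 2*h) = h*(h - 2)*(h - 1)*(h^3 - h) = h*(h - 2)*(h - 1)*(h + 1)*(h^2 - h) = h^2*(h - 2)*(h - 1)*(h + 1)*(h - 1)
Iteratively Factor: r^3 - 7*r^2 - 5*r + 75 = (r + 3)*(r^2 - 10*r + 25) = (r - 5)*(r + 3)*(r - 5)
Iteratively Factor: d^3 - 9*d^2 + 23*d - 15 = (d - 1)*(d^2 - 8*d + 15) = (d - 3)*(d - 1)*(d - 5)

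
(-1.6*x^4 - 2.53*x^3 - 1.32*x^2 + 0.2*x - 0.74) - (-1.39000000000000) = -1.6*x^4 - 2.53*x^3 - 1.32*x^2 + 0.2*x + 0.65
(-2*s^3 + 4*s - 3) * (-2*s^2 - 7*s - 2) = 4*s^5 + 14*s^4 - 4*s^3 - 22*s^2 + 13*s + 6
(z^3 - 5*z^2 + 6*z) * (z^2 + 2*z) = z^5 - 3*z^4 - 4*z^3 + 12*z^2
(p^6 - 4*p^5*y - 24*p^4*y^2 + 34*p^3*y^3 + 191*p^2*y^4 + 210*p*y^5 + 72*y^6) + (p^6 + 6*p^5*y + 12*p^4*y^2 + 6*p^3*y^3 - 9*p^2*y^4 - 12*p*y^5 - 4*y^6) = 2*p^6 + 2*p^5*y - 12*p^4*y^2 + 40*p^3*y^3 + 182*p^2*y^4 + 198*p*y^5 + 68*y^6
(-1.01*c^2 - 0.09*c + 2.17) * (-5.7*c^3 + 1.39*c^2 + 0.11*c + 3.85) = 5.757*c^5 - 0.8909*c^4 - 12.6052*c^3 - 0.8821*c^2 - 0.1078*c + 8.3545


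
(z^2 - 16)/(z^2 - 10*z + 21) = (z^2 - 16)/(z^2 - 10*z + 21)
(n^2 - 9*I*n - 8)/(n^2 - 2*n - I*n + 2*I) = (n - 8*I)/(n - 2)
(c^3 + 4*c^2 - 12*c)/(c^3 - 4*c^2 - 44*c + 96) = c/(c - 8)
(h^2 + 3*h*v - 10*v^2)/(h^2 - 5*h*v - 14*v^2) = (-h^2 - 3*h*v + 10*v^2)/(-h^2 + 5*h*v + 14*v^2)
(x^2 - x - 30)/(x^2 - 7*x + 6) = (x + 5)/(x - 1)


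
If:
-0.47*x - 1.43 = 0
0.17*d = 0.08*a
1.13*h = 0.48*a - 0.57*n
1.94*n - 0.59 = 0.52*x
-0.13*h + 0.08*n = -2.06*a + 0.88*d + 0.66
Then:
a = 0.46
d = 0.22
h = 0.45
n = -0.51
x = -3.04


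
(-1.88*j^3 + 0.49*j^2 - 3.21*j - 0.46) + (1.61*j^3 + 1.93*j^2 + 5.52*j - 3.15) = -0.27*j^3 + 2.42*j^2 + 2.31*j - 3.61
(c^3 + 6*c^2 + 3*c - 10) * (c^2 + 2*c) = c^5 + 8*c^4 + 15*c^3 - 4*c^2 - 20*c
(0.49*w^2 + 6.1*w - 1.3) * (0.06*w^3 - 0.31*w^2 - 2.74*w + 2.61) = 0.0294*w^5 + 0.2141*w^4 - 3.3116*w^3 - 15.0321*w^2 + 19.483*w - 3.393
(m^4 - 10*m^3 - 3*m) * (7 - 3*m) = -3*m^5 + 37*m^4 - 70*m^3 + 9*m^2 - 21*m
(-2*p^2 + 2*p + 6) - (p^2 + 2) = -3*p^2 + 2*p + 4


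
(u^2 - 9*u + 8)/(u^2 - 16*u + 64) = (u - 1)/(u - 8)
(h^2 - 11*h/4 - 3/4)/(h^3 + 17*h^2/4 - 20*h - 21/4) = 1/(h + 7)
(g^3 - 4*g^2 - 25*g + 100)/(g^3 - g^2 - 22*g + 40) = (g - 5)/(g - 2)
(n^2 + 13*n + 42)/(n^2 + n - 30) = (n + 7)/(n - 5)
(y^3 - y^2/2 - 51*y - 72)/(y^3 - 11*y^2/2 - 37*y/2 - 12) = (y + 6)/(y + 1)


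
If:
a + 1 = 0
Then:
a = -1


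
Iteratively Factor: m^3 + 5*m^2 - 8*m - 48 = (m - 3)*(m^2 + 8*m + 16) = (m - 3)*(m + 4)*(m + 4)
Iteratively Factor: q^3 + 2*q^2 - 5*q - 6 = (q + 1)*(q^2 + q - 6) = (q - 2)*(q + 1)*(q + 3)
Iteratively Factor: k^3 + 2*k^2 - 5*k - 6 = (k - 2)*(k^2 + 4*k + 3) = (k - 2)*(k + 1)*(k + 3)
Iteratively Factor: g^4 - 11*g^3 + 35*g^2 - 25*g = (g)*(g^3 - 11*g^2 + 35*g - 25) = g*(g - 5)*(g^2 - 6*g + 5) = g*(g - 5)^2*(g - 1)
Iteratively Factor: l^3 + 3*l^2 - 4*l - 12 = (l - 2)*(l^2 + 5*l + 6) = (l - 2)*(l + 2)*(l + 3)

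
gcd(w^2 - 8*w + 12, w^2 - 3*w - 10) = 1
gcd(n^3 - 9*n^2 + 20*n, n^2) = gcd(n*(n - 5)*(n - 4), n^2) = n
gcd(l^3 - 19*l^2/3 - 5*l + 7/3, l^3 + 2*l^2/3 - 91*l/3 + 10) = l - 1/3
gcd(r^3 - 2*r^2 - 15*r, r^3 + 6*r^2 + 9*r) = r^2 + 3*r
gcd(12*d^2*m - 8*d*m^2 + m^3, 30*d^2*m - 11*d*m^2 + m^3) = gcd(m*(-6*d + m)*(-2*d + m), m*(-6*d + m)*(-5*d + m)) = 6*d*m - m^2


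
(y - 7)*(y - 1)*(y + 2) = y^3 - 6*y^2 - 9*y + 14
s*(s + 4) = s^2 + 4*s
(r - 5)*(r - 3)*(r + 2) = r^3 - 6*r^2 - r + 30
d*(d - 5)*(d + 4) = d^3 - d^2 - 20*d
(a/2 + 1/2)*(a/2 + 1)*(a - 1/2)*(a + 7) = a^4/4 + 19*a^3/8 + 9*a^2/2 + 5*a/8 - 7/4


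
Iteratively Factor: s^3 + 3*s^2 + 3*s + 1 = (s + 1)*(s^2 + 2*s + 1) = (s + 1)^2*(s + 1)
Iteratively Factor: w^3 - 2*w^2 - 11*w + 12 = (w - 4)*(w^2 + 2*w - 3) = (w - 4)*(w - 1)*(w + 3)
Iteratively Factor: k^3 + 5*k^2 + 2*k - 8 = (k + 2)*(k^2 + 3*k - 4) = (k - 1)*(k + 2)*(k + 4)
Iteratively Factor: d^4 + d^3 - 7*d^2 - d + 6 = (d - 1)*(d^3 + 2*d^2 - 5*d - 6) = (d - 1)*(d + 1)*(d^2 + d - 6) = (d - 2)*(d - 1)*(d + 1)*(d + 3)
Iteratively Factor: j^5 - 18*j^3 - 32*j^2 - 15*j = (j - 5)*(j^4 + 5*j^3 + 7*j^2 + 3*j) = (j - 5)*(j + 3)*(j^3 + 2*j^2 + j) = (j - 5)*(j + 1)*(j + 3)*(j^2 + j) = j*(j - 5)*(j + 1)*(j + 3)*(j + 1)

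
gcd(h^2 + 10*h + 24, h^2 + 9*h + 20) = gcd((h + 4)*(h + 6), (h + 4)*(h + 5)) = h + 4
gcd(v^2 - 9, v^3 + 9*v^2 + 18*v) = v + 3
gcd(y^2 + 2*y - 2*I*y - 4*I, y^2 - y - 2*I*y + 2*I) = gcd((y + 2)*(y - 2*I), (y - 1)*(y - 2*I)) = y - 2*I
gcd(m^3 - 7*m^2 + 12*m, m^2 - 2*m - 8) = m - 4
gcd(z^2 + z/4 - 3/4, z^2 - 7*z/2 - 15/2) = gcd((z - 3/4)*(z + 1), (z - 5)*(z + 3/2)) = 1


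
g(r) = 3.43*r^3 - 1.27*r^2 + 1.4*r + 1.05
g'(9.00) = 812.03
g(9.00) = 2411.25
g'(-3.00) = 101.63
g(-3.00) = -107.19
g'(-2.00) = 47.64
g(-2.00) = -34.27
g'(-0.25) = 2.68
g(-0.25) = 0.57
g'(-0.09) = 1.71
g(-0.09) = 0.91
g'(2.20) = 45.62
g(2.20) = 34.51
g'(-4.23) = 196.26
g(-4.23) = -287.20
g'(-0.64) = 7.24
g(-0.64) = -1.27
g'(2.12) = 42.26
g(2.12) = 30.99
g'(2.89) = 80.00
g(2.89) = 77.28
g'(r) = 10.29*r^2 - 2.54*r + 1.4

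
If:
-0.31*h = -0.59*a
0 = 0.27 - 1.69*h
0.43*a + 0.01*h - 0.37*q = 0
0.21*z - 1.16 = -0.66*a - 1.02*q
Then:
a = 0.08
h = 0.16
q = 0.10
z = 4.77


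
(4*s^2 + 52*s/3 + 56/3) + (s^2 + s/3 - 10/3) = 5*s^2 + 53*s/3 + 46/3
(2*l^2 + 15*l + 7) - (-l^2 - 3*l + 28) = 3*l^2 + 18*l - 21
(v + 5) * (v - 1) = v^2 + 4*v - 5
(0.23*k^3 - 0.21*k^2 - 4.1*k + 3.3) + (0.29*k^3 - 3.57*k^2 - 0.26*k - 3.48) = 0.52*k^3 - 3.78*k^2 - 4.36*k - 0.18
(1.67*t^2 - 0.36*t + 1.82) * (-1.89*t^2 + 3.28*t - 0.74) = -3.1563*t^4 + 6.158*t^3 - 5.8564*t^2 + 6.236*t - 1.3468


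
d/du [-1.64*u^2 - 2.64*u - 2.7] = -3.28*u - 2.64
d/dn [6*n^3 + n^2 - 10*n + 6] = 18*n^2 + 2*n - 10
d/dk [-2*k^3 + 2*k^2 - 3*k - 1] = -6*k^2 + 4*k - 3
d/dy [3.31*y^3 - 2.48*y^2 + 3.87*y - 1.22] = 9.93*y^2 - 4.96*y + 3.87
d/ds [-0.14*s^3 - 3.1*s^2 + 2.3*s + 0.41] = -0.42*s^2 - 6.2*s + 2.3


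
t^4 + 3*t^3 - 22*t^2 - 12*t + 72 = (t - 3)*(t - 2)*(t + 2)*(t + 6)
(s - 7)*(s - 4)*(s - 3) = s^3 - 14*s^2 + 61*s - 84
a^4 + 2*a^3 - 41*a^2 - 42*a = a*(a - 6)*(a + 1)*(a + 7)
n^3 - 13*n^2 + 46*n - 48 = (n - 8)*(n - 3)*(n - 2)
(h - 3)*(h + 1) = h^2 - 2*h - 3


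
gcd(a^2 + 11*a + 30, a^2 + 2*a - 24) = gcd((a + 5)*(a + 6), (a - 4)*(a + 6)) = a + 6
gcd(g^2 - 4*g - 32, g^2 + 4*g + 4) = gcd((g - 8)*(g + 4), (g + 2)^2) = 1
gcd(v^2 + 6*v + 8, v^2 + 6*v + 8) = v^2 + 6*v + 8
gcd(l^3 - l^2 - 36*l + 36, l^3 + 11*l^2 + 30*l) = l + 6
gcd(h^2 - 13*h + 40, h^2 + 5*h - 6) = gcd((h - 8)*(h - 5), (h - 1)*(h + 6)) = 1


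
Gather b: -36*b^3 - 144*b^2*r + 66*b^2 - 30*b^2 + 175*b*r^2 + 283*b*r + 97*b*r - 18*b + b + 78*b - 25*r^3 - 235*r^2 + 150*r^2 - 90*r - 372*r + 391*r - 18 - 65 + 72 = -36*b^3 + b^2*(36 - 144*r) + b*(175*r^2 + 380*r + 61) - 25*r^3 - 85*r^2 - 71*r - 11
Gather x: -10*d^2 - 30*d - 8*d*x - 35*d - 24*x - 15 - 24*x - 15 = -10*d^2 - 65*d + x*(-8*d - 48) - 30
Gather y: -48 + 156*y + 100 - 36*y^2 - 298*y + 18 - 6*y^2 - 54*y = -42*y^2 - 196*y + 70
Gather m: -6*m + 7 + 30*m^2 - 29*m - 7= 30*m^2 - 35*m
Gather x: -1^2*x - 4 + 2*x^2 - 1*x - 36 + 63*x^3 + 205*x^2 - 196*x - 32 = 63*x^3 + 207*x^2 - 198*x - 72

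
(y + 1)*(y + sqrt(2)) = y^2 + y + sqrt(2)*y + sqrt(2)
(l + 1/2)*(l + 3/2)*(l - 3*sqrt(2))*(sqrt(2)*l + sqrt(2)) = sqrt(2)*l^4 - 6*l^3 + 3*sqrt(2)*l^3 - 18*l^2 + 11*sqrt(2)*l^2/4 - 33*l/2 + 3*sqrt(2)*l/4 - 9/2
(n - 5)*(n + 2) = n^2 - 3*n - 10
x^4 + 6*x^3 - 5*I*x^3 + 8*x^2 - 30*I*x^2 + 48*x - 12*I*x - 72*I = (x + 6)*(x - 6*I)*(x - I)*(x + 2*I)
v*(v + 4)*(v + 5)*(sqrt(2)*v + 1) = sqrt(2)*v^4 + v^3 + 9*sqrt(2)*v^3 + 9*v^2 + 20*sqrt(2)*v^2 + 20*v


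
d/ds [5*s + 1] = 5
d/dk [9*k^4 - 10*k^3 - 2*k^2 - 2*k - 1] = 36*k^3 - 30*k^2 - 4*k - 2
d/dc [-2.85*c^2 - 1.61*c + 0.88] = -5.7*c - 1.61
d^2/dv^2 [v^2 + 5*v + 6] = 2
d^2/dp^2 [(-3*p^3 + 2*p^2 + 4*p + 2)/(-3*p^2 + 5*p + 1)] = 2*(18*p^3 - 27*p^2 + 63*p - 38)/(27*p^6 - 135*p^5 + 198*p^4 - 35*p^3 - 66*p^2 - 15*p - 1)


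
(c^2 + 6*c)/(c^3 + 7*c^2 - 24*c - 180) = c/(c^2 + c - 30)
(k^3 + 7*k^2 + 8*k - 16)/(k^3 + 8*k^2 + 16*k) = (k - 1)/k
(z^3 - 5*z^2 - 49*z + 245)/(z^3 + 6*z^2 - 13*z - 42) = (z^2 - 12*z + 35)/(z^2 - z - 6)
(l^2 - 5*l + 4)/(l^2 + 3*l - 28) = (l - 1)/(l + 7)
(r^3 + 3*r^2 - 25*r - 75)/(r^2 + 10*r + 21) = (r^2 - 25)/(r + 7)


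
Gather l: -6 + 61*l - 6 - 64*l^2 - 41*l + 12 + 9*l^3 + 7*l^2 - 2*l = 9*l^3 - 57*l^2 + 18*l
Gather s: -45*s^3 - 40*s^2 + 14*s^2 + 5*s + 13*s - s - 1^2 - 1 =-45*s^3 - 26*s^2 + 17*s - 2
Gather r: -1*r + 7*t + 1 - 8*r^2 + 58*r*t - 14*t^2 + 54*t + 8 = -8*r^2 + r*(58*t - 1) - 14*t^2 + 61*t + 9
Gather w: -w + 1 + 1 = 2 - w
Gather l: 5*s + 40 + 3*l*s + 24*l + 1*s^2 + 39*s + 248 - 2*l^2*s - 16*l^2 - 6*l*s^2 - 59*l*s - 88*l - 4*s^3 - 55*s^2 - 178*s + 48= l^2*(-2*s - 16) + l*(-6*s^2 - 56*s - 64) - 4*s^3 - 54*s^2 - 134*s + 336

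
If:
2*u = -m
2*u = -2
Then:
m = 2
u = -1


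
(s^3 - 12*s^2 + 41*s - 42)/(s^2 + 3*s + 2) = (s^3 - 12*s^2 + 41*s - 42)/(s^2 + 3*s + 2)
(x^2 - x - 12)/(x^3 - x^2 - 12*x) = 1/x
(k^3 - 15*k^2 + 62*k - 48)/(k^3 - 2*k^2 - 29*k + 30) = (k - 8)/(k + 5)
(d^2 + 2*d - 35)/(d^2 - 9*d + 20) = (d + 7)/(d - 4)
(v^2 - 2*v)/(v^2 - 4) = v/(v + 2)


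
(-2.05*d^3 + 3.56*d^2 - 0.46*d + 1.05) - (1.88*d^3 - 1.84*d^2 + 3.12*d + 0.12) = -3.93*d^3 + 5.4*d^2 - 3.58*d + 0.93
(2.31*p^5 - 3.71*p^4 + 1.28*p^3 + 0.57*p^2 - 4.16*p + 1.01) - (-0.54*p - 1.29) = 2.31*p^5 - 3.71*p^4 + 1.28*p^3 + 0.57*p^2 - 3.62*p + 2.3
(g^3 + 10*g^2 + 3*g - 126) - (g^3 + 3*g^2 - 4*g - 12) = 7*g^2 + 7*g - 114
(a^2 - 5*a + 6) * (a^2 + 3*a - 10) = a^4 - 2*a^3 - 19*a^2 + 68*a - 60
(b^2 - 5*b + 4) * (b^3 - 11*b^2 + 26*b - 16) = b^5 - 16*b^4 + 85*b^3 - 190*b^2 + 184*b - 64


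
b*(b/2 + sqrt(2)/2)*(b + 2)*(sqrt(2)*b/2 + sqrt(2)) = sqrt(2)*b^4/4 + b^3/2 + sqrt(2)*b^3 + sqrt(2)*b^2 + 2*b^2 + 2*b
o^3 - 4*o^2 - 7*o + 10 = (o - 5)*(o - 1)*(o + 2)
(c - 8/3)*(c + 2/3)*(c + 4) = c^3 + 2*c^2 - 88*c/9 - 64/9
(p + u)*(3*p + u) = 3*p^2 + 4*p*u + u^2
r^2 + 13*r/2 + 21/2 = (r + 3)*(r + 7/2)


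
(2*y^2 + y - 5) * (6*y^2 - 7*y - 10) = 12*y^4 - 8*y^3 - 57*y^2 + 25*y + 50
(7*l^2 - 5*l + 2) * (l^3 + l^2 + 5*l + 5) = 7*l^5 + 2*l^4 + 32*l^3 + 12*l^2 - 15*l + 10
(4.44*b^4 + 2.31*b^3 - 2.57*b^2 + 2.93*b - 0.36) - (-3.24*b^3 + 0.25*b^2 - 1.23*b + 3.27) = 4.44*b^4 + 5.55*b^3 - 2.82*b^2 + 4.16*b - 3.63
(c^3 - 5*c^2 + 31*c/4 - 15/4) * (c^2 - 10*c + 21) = c^5 - 15*c^4 + 315*c^3/4 - 745*c^2/4 + 801*c/4 - 315/4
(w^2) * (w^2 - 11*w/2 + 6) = w^4 - 11*w^3/2 + 6*w^2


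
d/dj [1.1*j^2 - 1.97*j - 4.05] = 2.2*j - 1.97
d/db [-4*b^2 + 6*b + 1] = 6 - 8*b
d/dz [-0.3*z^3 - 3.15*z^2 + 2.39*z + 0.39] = -0.9*z^2 - 6.3*z + 2.39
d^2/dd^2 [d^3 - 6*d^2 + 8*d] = 6*d - 12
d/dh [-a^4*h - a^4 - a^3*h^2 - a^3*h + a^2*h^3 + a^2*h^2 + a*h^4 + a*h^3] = a*(-a^3 - 2*a^2*h - a^2 + 3*a*h^2 + 2*a*h + 4*h^3 + 3*h^2)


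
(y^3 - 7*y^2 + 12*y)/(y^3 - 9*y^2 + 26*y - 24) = y/(y - 2)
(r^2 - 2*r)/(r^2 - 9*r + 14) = r/(r - 7)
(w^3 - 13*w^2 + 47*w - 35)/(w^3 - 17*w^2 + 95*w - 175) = (w - 1)/(w - 5)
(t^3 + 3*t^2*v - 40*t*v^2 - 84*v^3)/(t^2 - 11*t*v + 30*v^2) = (t^2 + 9*t*v + 14*v^2)/(t - 5*v)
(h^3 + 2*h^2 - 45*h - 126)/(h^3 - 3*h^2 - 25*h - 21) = (h + 6)/(h + 1)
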